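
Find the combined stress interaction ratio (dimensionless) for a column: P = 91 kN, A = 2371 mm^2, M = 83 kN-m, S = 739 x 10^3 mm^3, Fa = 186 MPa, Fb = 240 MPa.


f_a = P / A = 91000.0 / 2371 = 38.3804 MPa
f_b = M / S = 83000000.0 / 739000.0 = 112.3139 MPa
Ratio = f_a / Fa + f_b / Fb
= 38.3804 / 186 + 112.3139 / 240
= 0.6743 (dimensionless)

0.6743 (dimensionless)


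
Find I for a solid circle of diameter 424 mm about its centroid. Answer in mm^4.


r = d / 2 = 424 / 2 = 212.0 mm
I = pi * r^4 / 4 = pi * 212.0^4 / 4
= 1586475337.14 mm^4

1586475337.14 mm^4


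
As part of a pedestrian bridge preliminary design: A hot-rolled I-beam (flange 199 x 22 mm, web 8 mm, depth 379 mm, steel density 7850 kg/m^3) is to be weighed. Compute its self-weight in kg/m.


A_flanges = 2 * 199 * 22 = 8756 mm^2
A_web = (379 - 2 * 22) * 8 = 2680 mm^2
A_total = 8756 + 2680 = 11436 mm^2 = 0.011436 m^2
Weight = rho * A = 7850 * 0.011436 = 89.7726 kg/m

89.7726 kg/m


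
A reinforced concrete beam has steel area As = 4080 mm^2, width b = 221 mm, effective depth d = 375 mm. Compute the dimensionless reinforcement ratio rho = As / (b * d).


rho = As / (b * d)
= 4080 / (221 * 375)
= 4080 / 82875
= 0.049231 (dimensionless)

0.049231 (dimensionless)


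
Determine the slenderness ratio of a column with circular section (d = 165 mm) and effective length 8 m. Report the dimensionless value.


Radius of gyration r = d / 4 = 165 / 4 = 41.25 mm
L_eff = 8000.0 mm
Slenderness ratio = L / r = 8000.0 / 41.25 = 193.94 (dimensionless)

193.94 (dimensionless)


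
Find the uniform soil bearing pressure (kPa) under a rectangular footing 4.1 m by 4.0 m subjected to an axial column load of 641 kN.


A = 4.1 * 4.0 = 16.4 m^2
q = P / A = 641 / 16.4
= 39.0854 kPa

39.0854 kPa


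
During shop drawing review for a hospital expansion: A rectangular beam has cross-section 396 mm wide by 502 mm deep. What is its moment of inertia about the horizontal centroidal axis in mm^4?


I = b * h^3 / 12
= 396 * 502^3 / 12
= 396 * 126506008 / 12
= 4174698264.0 mm^4

4174698264.0 mm^4


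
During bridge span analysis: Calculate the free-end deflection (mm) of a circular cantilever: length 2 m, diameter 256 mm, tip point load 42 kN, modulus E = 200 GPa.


I = pi * d^4 / 64 = pi * 256^4 / 64 = 210828714.13 mm^4
L = 2000.0 mm, P = 42000.0 N, E = 200000.0 MPa
delta = P * L^3 / (3 * E * I)
= 42000.0 * 2000.0^3 / (3 * 200000.0 * 210828714.13)
= 2.6562 mm

2.6562 mm


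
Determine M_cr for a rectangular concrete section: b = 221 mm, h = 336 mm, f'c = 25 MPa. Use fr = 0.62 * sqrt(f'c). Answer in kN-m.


fr = 0.62 * sqrt(25) = 0.62 * 5.0 = 3.1 MPa
I = 221 * 336^3 / 12 = 698600448.0 mm^4
y_t = 168.0 mm
M_cr = fr * I / y_t = 3.1 * 698600448.0 / 168.0 N-mm
= 12.8908 kN-m

12.8908 kN-m


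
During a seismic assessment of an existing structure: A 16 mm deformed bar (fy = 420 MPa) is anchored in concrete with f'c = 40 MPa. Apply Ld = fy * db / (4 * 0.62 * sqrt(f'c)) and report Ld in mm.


Ld = (fy * db) / (4 * 0.62 * sqrt(f'c))
= (420 * 16) / (4 * 0.62 * sqrt(40))
= 6720 / 15.6849
= 428.44 mm

428.44 mm


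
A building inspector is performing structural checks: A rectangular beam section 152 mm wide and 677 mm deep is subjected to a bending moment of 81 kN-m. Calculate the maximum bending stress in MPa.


I = b * h^3 / 12 = 152 * 677^3 / 12 = 3930323951.33 mm^4
y = h / 2 = 677 / 2 = 338.5 mm
M = 81 kN-m = 81000000.0 N-mm
sigma = M * y / I = 81000000.0 * 338.5 / 3930323951.33
= 6.98 MPa

6.98 MPa


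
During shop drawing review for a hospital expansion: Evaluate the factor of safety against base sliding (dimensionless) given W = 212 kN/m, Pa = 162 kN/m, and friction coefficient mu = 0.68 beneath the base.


Resisting force = mu * W = 0.68 * 212 = 144.16 kN/m
FOS = Resisting / Driving = 144.16 / 162
= 0.8899 (dimensionless)

0.8899 (dimensionless)


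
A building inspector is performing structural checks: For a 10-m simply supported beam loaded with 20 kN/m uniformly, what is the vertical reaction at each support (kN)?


Total load = w * L = 20 * 10 = 200 kN
By symmetry, each reaction R = total / 2 = 200 / 2 = 100.0 kN

100.0 kN


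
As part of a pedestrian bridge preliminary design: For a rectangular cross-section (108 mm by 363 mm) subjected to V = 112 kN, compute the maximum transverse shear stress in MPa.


A = b * h = 108 * 363 = 39204 mm^2
V = 112 kN = 112000.0 N
tau_max = 1.5 * V / A = 1.5 * 112000.0 / 39204
= 4.2853 MPa

4.2853 MPa


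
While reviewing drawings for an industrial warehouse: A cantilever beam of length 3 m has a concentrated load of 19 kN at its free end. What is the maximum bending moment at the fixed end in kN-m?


For a cantilever with a point load at the free end:
M_max = P * L = 19 * 3 = 57 kN-m

57 kN-m


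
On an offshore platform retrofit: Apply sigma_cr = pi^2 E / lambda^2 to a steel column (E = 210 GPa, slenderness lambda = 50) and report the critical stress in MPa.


sigma_cr = pi^2 * E / lambda^2
= 9.8696 * 210000.0 / 50^2
= 9.8696 * 210000.0 / 2500
= 829.0468 MPa

829.0468 MPa


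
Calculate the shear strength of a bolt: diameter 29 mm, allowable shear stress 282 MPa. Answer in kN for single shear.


A = pi * d^2 / 4 = pi * 29^2 / 4 = 660.5199 mm^2
V = f_v * A / 1000 = 282 * 660.5199 / 1000
= 186.2666 kN

186.2666 kN


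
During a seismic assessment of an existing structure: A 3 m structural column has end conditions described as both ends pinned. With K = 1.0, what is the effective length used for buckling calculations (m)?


L_eff = K * L
= 1.0 * 3
= 3.0 m

3.0 m


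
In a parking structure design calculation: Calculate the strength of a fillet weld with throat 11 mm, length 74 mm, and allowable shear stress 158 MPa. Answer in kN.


Strength = throat * length * allowable stress
= 11 * 74 * 158 N
= 128612 N
= 128.61 kN

128.61 kN


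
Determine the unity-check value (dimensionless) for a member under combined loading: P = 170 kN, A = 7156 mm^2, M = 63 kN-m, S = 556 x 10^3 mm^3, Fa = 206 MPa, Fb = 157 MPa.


f_a = P / A = 170000.0 / 7156 = 23.7563 MPa
f_b = M / S = 63000000.0 / 556000.0 = 113.3094 MPa
Ratio = f_a / Fa + f_b / Fb
= 23.7563 / 206 + 113.3094 / 157
= 0.837 (dimensionless)

0.837 (dimensionless)


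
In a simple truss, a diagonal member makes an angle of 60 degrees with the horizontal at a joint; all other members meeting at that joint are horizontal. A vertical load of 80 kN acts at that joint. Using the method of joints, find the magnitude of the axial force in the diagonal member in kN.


At the joint, only the diagonal has a vertical component, so vertical equilibrium gives:
F * sin(60) = 80
F = 80 / sin(60)
= 80 / 0.866025
= 92.38 kN

92.38 kN


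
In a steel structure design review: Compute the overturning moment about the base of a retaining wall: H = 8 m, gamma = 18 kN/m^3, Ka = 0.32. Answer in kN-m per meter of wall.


Pa = 0.5 * Ka * gamma * H^2
= 0.5 * 0.32 * 18 * 8^2
= 184.32 kN/m
Arm = H / 3 = 8 / 3 = 2.6667 m
Mo = Pa * arm = Pa * H / 3 = 184.32 * 8 / 3 = 491.52 kN-m/m

491.52 kN-m/m


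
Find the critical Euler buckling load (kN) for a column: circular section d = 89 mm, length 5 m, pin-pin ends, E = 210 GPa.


I = pi * d^4 / 64 = 3079852.55 mm^4
L = 5000.0 mm
P_cr = pi^2 * E * I / L^2
= 9.8696 * 210000.0 * 3079852.55 / 5000.0^2
= 255334.18 N = 255.3342 kN

255.3342 kN


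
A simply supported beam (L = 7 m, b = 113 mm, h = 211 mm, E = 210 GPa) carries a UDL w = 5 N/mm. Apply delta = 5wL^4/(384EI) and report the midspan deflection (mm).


I = 113 * 211^3 / 12 = 88459516.92 mm^4
L = 7000.0 mm, w = 5 N/mm, E = 210000.0 MPa
delta = 5 * w * L^4 / (384 * E * I)
= 5 * 5 * 7000.0^4 / (384 * 210000.0 * 88459516.92)
= 8.4147 mm

8.4147 mm


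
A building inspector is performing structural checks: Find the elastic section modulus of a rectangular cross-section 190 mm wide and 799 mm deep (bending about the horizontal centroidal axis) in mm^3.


S = b * h^2 / 6
= 190 * 799^2 / 6
= 190 * 638401 / 6
= 20216031.67 mm^3

20216031.67 mm^3


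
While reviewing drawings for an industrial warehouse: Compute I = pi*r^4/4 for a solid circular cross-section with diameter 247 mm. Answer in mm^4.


r = d / 2 = 247 / 2 = 123.5 mm
I = pi * r^4 / 4 = pi * 123.5^4 / 4
= 182708062.3 mm^4

182708062.3 mm^4


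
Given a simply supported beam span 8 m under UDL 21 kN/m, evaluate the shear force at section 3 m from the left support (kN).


R_A = w * L / 2 = 21 * 8 / 2 = 84.0 kN
V(x) = R_A - w * x = 84.0 - 21 * 3
= 21.0 kN

21.0 kN


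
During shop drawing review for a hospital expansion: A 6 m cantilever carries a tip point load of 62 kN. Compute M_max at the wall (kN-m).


For a cantilever with a point load at the free end:
M_max = P * L = 62 * 6 = 372 kN-m

372 kN-m


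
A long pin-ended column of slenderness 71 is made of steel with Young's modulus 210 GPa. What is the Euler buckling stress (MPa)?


sigma_cr = pi^2 * E / lambda^2
= 9.8696 * 210000.0 / 71^2
= 9.8696 * 210000.0 / 5041
= 411.1519 MPa

411.1519 MPa


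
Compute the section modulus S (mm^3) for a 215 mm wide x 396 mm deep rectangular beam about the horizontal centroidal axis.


S = b * h^2 / 6
= 215 * 396^2 / 6
= 215 * 156816 / 6
= 5619240.0 mm^3

5619240.0 mm^3


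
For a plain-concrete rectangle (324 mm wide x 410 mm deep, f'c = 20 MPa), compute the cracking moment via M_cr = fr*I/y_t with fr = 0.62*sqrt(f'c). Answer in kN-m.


fr = 0.62 * sqrt(20) = 0.62 * 4.4721 = 2.7727 MPa
I = 324 * 410^3 / 12 = 1860867000.0 mm^4
y_t = 205.0 mm
M_cr = fr * I / y_t = 2.7727 * 1860867000.0 / 205.0 N-mm
= 25.1691 kN-m

25.1691 kN-m


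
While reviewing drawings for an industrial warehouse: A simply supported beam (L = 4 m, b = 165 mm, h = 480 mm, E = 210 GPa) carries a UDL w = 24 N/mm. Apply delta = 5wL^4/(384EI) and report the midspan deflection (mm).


I = 165 * 480^3 / 12 = 1520640000.0 mm^4
L = 4000.0 mm, w = 24 N/mm, E = 210000.0 MPa
delta = 5 * w * L^4 / (384 * E * I)
= 5 * 24 * 4000.0^4 / (384 * 210000.0 * 1520640000.0)
= 0.2505 mm

0.2505 mm


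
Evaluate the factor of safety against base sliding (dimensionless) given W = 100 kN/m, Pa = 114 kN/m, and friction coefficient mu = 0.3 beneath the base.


Resisting force = mu * W = 0.3 * 100 = 30.0 kN/m
FOS = Resisting / Driving = 30.0 / 114
= 0.2632 (dimensionless)

0.2632 (dimensionless)


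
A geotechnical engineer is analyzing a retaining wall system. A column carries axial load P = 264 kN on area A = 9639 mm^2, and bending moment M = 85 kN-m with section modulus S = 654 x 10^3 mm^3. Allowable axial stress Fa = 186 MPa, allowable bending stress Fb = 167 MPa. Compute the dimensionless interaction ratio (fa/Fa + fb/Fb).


f_a = P / A = 264000.0 / 9639 = 27.3887 MPa
f_b = M / S = 85000000.0 / 654000.0 = 129.9694 MPa
Ratio = f_a / Fa + f_b / Fb
= 27.3887 / 186 + 129.9694 / 167
= 0.9255 (dimensionless)

0.9255 (dimensionless)


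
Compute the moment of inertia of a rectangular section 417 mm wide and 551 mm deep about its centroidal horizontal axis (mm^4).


I = b * h^3 / 12
= 417 * 551^3 / 12
= 417 * 167284151 / 12
= 5813124247.25 mm^4

5813124247.25 mm^4


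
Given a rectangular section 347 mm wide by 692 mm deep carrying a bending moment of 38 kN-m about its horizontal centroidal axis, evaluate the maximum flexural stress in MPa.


I = b * h^3 / 12 = 347 * 692^3 / 12 = 9582228261.33 mm^4
y = h / 2 = 692 / 2 = 346.0 mm
M = 38 kN-m = 38000000.0 N-mm
sigma = M * y / I = 38000000.0 * 346.0 / 9582228261.33
= 1.37 MPa

1.37 MPa


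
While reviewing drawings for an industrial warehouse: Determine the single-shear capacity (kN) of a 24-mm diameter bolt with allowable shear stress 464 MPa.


A = pi * d^2 / 4 = pi * 24^2 / 4 = 452.3893 mm^2
V = f_v * A / 1000 = 464 * 452.3893 / 1000
= 209.9087 kN

209.9087 kN


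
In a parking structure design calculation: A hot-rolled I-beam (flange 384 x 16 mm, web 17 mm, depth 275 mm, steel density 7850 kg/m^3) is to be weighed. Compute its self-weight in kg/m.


A_flanges = 2 * 384 * 16 = 12288 mm^2
A_web = (275 - 2 * 16) * 17 = 4131 mm^2
A_total = 12288 + 4131 = 16419 mm^2 = 0.016419 m^2
Weight = rho * A = 7850 * 0.016419 = 128.8892 kg/m

128.8892 kg/m


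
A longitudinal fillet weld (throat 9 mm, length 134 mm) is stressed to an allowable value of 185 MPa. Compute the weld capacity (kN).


Strength = throat * length * allowable stress
= 9 * 134 * 185 N
= 223110 N
= 223.11 kN

223.11 kN


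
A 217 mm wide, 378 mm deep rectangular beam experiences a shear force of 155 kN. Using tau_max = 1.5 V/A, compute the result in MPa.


A = b * h = 217 * 378 = 82026 mm^2
V = 155 kN = 155000.0 N
tau_max = 1.5 * V / A = 1.5 * 155000.0 / 82026
= 2.8345 MPa

2.8345 MPa


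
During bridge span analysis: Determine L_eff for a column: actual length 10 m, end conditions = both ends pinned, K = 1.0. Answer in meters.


L_eff = K * L
= 1.0 * 10
= 10.0 m

10.0 m


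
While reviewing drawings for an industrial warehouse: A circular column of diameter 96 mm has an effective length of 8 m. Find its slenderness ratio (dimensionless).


Radius of gyration r = d / 4 = 96 / 4 = 24.0 mm
L_eff = 8000.0 mm
Slenderness ratio = L / r = 8000.0 / 24.0 = 333.33 (dimensionless)

333.33 (dimensionless)


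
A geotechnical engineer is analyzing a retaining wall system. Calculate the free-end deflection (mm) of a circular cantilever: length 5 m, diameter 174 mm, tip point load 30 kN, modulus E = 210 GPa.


I = pi * d^4 / 64 = pi * 174^4 / 64 = 44995273.07 mm^4
L = 5000.0 mm, P = 30000.0 N, E = 210000.0 MPa
delta = P * L^3 / (3 * E * I)
= 30000.0 * 5000.0^3 / (3 * 210000.0 * 44995273.07)
= 132.289 mm

132.289 mm


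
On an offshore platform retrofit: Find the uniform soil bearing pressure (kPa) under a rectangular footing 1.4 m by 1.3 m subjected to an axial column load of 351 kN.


A = 1.4 * 1.3 = 1.82 m^2
q = P / A = 351 / 1.82
= 192.8571 kPa

192.8571 kPa


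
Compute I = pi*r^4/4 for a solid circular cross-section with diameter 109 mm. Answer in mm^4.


r = d / 2 = 109 / 2 = 54.5 mm
I = pi * r^4 / 4 = pi * 54.5^4 / 4
= 6929085.02 mm^4

6929085.02 mm^4


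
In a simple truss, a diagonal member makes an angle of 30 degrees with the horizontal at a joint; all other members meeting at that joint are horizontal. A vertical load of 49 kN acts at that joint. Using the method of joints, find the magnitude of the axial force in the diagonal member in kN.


At the joint, only the diagonal has a vertical component, so vertical equilibrium gives:
F * sin(30) = 49
F = 49 / sin(30)
= 49 / 0.5
= 98.0 kN

98.0 kN


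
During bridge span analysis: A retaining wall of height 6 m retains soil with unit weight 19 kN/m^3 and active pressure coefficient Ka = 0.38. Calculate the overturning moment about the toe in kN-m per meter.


Pa = 0.5 * Ka * gamma * H^2
= 0.5 * 0.38 * 19 * 6^2
= 129.96 kN/m
Arm = H / 3 = 6 / 3 = 2.0 m
Mo = Pa * arm = Pa * H / 3 = 129.96 * 6 / 3 = 259.92 kN-m/m

259.92 kN-m/m


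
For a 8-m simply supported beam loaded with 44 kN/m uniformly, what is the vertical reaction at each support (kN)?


Total load = w * L = 44 * 8 = 352 kN
By symmetry, each reaction R = total / 2 = 352 / 2 = 176.0 kN

176.0 kN


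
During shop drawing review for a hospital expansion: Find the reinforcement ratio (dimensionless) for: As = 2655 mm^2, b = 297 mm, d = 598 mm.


rho = As / (b * d)
= 2655 / (297 * 598)
= 2655 / 177606
= 0.014949 (dimensionless)

0.014949 (dimensionless)


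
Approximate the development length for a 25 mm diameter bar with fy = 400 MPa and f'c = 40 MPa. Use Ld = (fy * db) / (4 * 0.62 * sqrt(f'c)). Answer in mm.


Ld = (fy * db) / (4 * 0.62 * sqrt(f'c))
= (400 * 25) / (4 * 0.62 * sqrt(40))
= 10000 / 15.6849
= 637.56 mm

637.56 mm


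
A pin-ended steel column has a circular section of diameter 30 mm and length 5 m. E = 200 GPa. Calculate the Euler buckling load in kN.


I = pi * d^4 / 64 = 39760.78 mm^4
L = 5000.0 mm
P_cr = pi^2 * E * I / L^2
= 9.8696 * 200000.0 * 39760.78 / 5000.0^2
= 3139.39 N = 3.1394 kN

3.1394 kN


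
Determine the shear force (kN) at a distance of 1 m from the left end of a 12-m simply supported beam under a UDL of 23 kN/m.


R_A = w * L / 2 = 23 * 12 / 2 = 138.0 kN
V(x) = R_A - w * x = 138.0 - 23 * 1
= 115.0 kN

115.0 kN


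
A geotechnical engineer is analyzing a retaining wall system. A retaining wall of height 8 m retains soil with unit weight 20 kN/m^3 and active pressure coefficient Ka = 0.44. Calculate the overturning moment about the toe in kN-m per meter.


Pa = 0.5 * Ka * gamma * H^2
= 0.5 * 0.44 * 20 * 8^2
= 281.6 kN/m
Arm = H / 3 = 8 / 3 = 2.6667 m
Mo = Pa * arm = Pa * H / 3 = 281.6 * 8 / 3 = 750.9333 kN-m/m

750.9333 kN-m/m


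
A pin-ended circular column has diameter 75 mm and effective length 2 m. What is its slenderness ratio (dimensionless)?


Radius of gyration r = d / 4 = 75 / 4 = 18.75 mm
L_eff = 2000.0 mm
Slenderness ratio = L / r = 2000.0 / 18.75 = 106.67 (dimensionless)

106.67 (dimensionless)


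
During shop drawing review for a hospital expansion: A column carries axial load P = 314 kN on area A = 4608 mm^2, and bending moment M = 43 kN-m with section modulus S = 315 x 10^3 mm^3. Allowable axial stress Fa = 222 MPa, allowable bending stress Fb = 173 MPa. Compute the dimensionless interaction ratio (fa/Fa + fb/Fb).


f_a = P / A = 314000.0 / 4608 = 68.1424 MPa
f_b = M / S = 43000000.0 / 315000.0 = 136.5079 MPa
Ratio = f_a / Fa + f_b / Fb
= 68.1424 / 222 + 136.5079 / 173
= 1.096 (dimensionless)

1.096 (dimensionless)


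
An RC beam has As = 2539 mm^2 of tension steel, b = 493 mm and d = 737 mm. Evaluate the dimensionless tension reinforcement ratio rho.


rho = As / (b * d)
= 2539 / (493 * 737)
= 2539 / 363341
= 0.006988 (dimensionless)

0.006988 (dimensionless)


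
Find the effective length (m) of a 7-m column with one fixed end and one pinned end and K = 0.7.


L_eff = K * L
= 0.7 * 7
= 4.9 m

4.9 m


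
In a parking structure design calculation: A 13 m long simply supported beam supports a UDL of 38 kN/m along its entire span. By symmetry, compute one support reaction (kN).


Total load = w * L = 38 * 13 = 494 kN
By symmetry, each reaction R = total / 2 = 494 / 2 = 247.0 kN

247.0 kN


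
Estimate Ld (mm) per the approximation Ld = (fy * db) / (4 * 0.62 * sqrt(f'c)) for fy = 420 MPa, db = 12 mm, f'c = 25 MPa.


Ld = (fy * db) / (4 * 0.62 * sqrt(f'c))
= (420 * 12) / (4 * 0.62 * sqrt(25))
= 5040 / 12.4
= 406.45 mm

406.45 mm


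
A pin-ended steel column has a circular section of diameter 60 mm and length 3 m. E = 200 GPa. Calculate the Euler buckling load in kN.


I = pi * d^4 / 64 = 636172.51 mm^4
L = 3000.0 mm
P_cr = pi^2 * E * I / L^2
= 9.8696 * 200000.0 * 636172.51 / 3000.0^2
= 139528.25 N = 139.5282 kN

139.5282 kN


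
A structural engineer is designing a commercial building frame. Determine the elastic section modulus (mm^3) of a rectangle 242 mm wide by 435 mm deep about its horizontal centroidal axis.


S = b * h^2 / 6
= 242 * 435^2 / 6
= 242 * 189225 / 6
= 7632075.0 mm^3

7632075.0 mm^3


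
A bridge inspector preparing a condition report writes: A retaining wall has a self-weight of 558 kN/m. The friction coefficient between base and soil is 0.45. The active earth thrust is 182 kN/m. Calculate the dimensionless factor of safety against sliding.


Resisting force = mu * W = 0.45 * 558 = 251.1 kN/m
FOS = Resisting / Driving = 251.1 / 182
= 1.3797 (dimensionless)

1.3797 (dimensionless)


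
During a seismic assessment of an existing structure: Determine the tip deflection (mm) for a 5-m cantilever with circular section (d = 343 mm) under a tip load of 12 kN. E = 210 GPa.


I = pi * d^4 / 64 = pi * 343^4 / 64 = 679432596.67 mm^4
L = 5000.0 mm, P = 12000.0 N, E = 210000.0 MPa
delta = P * L^3 / (3 * E * I)
= 12000.0 * 5000.0^3 / (3 * 210000.0 * 679432596.67)
= 3.5043 mm

3.5043 mm


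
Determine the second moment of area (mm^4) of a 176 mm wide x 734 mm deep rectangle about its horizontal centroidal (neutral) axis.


I = b * h^3 / 12
= 176 * 734^3 / 12
= 176 * 395446904 / 12
= 5799887925.33 mm^4

5799887925.33 mm^4


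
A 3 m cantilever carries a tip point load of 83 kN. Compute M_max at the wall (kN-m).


For a cantilever with a point load at the free end:
M_max = P * L = 83 * 3 = 249 kN-m

249 kN-m


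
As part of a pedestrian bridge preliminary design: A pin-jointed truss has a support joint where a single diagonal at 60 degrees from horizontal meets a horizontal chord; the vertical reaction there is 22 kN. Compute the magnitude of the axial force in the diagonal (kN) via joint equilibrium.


At the joint, only the diagonal has a vertical component, so vertical equilibrium gives:
F * sin(60) = 22
F = 22 / sin(60)
= 22 / 0.866025
= 25.4 kN

25.4 kN


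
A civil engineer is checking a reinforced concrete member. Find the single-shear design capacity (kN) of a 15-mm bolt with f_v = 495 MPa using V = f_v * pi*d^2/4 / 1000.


A = pi * d^2 / 4 = pi * 15^2 / 4 = 176.7146 mm^2
V = f_v * A / 1000 = 495 * 176.7146 / 1000
= 87.4737 kN

87.4737 kN


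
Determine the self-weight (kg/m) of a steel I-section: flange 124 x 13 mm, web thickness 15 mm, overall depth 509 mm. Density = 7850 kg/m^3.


A_flanges = 2 * 124 * 13 = 3224 mm^2
A_web = (509 - 2 * 13) * 15 = 7245 mm^2
A_total = 3224 + 7245 = 10469 mm^2 = 0.010469 m^2
Weight = rho * A = 7850 * 0.010469 = 82.1817 kg/m

82.1817 kg/m


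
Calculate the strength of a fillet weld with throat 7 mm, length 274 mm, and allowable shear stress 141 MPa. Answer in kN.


Strength = throat * length * allowable stress
= 7 * 274 * 141 N
= 270438 N
= 270.44 kN

270.44 kN


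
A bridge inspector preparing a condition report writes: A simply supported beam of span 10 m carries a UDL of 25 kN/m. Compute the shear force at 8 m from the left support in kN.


R_A = w * L / 2 = 25 * 10 / 2 = 125.0 kN
V(x) = R_A - w * x = 125.0 - 25 * 8
= -75.0 kN

-75.0 kN


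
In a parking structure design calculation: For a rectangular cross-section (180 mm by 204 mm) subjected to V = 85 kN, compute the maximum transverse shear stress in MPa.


A = b * h = 180 * 204 = 36720 mm^2
V = 85 kN = 85000.0 N
tau_max = 1.5 * V / A = 1.5 * 85000.0 / 36720
= 3.4722 MPa

3.4722 MPa


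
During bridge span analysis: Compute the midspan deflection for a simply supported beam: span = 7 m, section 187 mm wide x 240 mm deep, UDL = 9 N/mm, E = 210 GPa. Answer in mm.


I = 187 * 240^3 / 12 = 215424000.0 mm^4
L = 7000.0 mm, w = 9 N/mm, E = 210000.0 MPa
delta = 5 * w * L^4 / (384 * E * I)
= 5 * 9 * 7000.0^4 / (384 * 210000.0 * 215424000.0)
= 6.2196 mm

6.2196 mm


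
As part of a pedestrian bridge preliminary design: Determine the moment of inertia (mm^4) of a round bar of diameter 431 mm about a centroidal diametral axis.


r = d / 2 = 431 / 2 = 215.5 mm
I = pi * r^4 / 4 = pi * 215.5^4 / 4
= 1693865721.48 mm^4

1693865721.48 mm^4


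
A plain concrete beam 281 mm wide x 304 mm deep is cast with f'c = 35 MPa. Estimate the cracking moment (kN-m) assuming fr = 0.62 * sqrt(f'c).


fr = 0.62 * sqrt(35) = 0.62 * 5.9161 = 3.668 MPa
I = 281 * 304^3 / 12 = 657878698.67 mm^4
y_t = 152.0 mm
M_cr = fr * I / y_t = 3.668 * 657878698.67 / 152.0 N-mm
= 15.8755 kN-m

15.8755 kN-m


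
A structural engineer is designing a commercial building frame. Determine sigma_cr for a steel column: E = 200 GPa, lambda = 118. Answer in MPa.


sigma_cr = pi^2 * E / lambda^2
= 9.8696 * 200000.0 / 118^2
= 9.8696 * 200000.0 / 13924
= 141.7639 MPa

141.7639 MPa


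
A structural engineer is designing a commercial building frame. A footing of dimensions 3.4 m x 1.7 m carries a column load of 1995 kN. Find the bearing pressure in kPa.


A = 3.4 * 1.7 = 5.78 m^2
q = P / A = 1995 / 5.78
= 345.1557 kPa

345.1557 kPa


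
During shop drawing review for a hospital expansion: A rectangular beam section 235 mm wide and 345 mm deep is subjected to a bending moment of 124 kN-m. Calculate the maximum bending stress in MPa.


I = b * h^3 / 12 = 235 * 345^3 / 12 = 804162656.25 mm^4
y = h / 2 = 345 / 2 = 172.5 mm
M = 124 kN-m = 124000000.0 N-mm
sigma = M * y / I = 124000000.0 * 172.5 / 804162656.25
= 26.6 MPa

26.6 MPa


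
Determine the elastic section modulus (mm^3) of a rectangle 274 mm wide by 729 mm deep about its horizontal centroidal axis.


S = b * h^2 / 6
= 274 * 729^2 / 6
= 274 * 531441 / 6
= 24269139.0 mm^3

24269139.0 mm^3


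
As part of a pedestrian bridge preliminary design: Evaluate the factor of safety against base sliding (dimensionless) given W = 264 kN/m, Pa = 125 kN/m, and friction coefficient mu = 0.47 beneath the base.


Resisting force = mu * W = 0.47 * 264 = 124.08 kN/m
FOS = Resisting / Driving = 124.08 / 125
= 0.9926 (dimensionless)

0.9926 (dimensionless)


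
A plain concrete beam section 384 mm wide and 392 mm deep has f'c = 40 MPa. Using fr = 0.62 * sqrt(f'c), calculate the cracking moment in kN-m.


fr = 0.62 * sqrt(40) = 0.62 * 6.3246 = 3.9212 MPa
I = 384 * 392^3 / 12 = 1927561216.0 mm^4
y_t = 196.0 mm
M_cr = fr * I / y_t = 3.9212 * 1927561216.0 / 196.0 N-mm
= 38.5633 kN-m

38.5633 kN-m


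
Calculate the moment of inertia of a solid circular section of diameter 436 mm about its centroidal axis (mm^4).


r = d / 2 = 436 / 2 = 218.0 mm
I = pi * r^4 / 4 = pi * 218.0^4 / 4
= 1773845766.37 mm^4

1773845766.37 mm^4


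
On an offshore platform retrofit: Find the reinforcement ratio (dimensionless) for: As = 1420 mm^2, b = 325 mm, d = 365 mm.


rho = As / (b * d)
= 1420 / (325 * 365)
= 1420 / 118625
= 0.01197 (dimensionless)

0.01197 (dimensionless)


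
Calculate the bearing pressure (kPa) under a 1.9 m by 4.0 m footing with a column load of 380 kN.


A = 1.9 * 4.0 = 7.6 m^2
q = P / A = 380 / 7.6
= 50.0 kPa

50.0 kPa


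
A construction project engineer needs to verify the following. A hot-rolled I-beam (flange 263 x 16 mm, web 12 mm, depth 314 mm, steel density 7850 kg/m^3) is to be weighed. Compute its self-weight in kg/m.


A_flanges = 2 * 263 * 16 = 8416 mm^2
A_web = (314 - 2 * 16) * 12 = 3384 mm^2
A_total = 8416 + 3384 = 11800 mm^2 = 0.011800 m^2
Weight = rho * A = 7850 * 0.011800 = 92.63 kg/m

92.63 kg/m


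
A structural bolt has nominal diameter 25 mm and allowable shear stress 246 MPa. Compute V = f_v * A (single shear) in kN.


A = pi * d^2 / 4 = pi * 25^2 / 4 = 490.8739 mm^2
V = f_v * A / 1000 = 246 * 490.8739 / 1000
= 120.755 kN

120.755 kN


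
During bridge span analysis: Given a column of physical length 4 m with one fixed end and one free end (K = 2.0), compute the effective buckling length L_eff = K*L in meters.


L_eff = K * L
= 2.0 * 4
= 8.0 m

8.0 m


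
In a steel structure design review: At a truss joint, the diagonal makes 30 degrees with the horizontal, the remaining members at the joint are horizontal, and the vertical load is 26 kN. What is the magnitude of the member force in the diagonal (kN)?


At the joint, only the diagonal has a vertical component, so vertical equilibrium gives:
F * sin(30) = 26
F = 26 / sin(30)
= 26 / 0.5
= 52.0 kN

52.0 kN


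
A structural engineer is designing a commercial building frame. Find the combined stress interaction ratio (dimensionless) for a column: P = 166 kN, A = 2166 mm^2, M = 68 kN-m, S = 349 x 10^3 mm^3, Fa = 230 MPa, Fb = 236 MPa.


f_a = P / A = 166000.0 / 2166 = 76.639 MPa
f_b = M / S = 68000000.0 / 349000.0 = 194.8424 MPa
Ratio = f_a / Fa + f_b / Fb
= 76.639 / 230 + 194.8424 / 236
= 1.1588 (dimensionless)

1.1588 (dimensionless)


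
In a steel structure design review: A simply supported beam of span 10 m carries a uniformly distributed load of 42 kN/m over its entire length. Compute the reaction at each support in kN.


Total load = w * L = 42 * 10 = 420 kN
By symmetry, each reaction R = total / 2 = 420 / 2 = 210.0 kN

210.0 kN


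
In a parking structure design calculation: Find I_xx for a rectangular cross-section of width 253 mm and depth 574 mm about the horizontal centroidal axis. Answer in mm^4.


I = b * h^3 / 12
= 253 * 574^3 / 12
= 253 * 189119224 / 12
= 3987263639.33 mm^4

3987263639.33 mm^4


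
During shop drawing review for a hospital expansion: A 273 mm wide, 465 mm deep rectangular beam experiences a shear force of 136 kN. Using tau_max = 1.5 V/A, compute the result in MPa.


A = b * h = 273 * 465 = 126945 mm^2
V = 136 kN = 136000.0 N
tau_max = 1.5 * V / A = 1.5 * 136000.0 / 126945
= 1.607 MPa

1.607 MPa


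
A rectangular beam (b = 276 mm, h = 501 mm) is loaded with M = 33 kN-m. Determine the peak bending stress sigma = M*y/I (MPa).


I = b * h^3 / 12 = 276 * 501^3 / 12 = 2892284523.0 mm^4
y = h / 2 = 501 / 2 = 250.5 mm
M = 33 kN-m = 33000000.0 N-mm
sigma = M * y / I = 33000000.0 * 250.5 / 2892284523.0
= 2.86 MPa

2.86 MPa


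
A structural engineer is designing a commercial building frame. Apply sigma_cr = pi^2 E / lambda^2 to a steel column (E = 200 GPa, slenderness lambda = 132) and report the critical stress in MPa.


sigma_cr = pi^2 * E / lambda^2
= 9.8696 * 200000.0 / 132^2
= 9.8696 * 200000.0 / 17424
= 113.2875 MPa

113.2875 MPa


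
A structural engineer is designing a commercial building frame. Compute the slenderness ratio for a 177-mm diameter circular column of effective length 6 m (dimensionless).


Radius of gyration r = d / 4 = 177 / 4 = 44.25 mm
L_eff = 6000.0 mm
Slenderness ratio = L / r = 6000.0 / 44.25 = 135.59 (dimensionless)

135.59 (dimensionless)


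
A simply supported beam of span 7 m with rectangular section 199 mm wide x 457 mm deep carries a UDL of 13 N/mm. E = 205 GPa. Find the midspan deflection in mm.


I = 199 * 457^3 / 12 = 1582779550.58 mm^4
L = 7000.0 mm, w = 13 N/mm, E = 205000.0 MPa
delta = 5 * w * L^4 / (384 * E * I)
= 5 * 13 * 7000.0^4 / (384 * 205000.0 * 1582779550.58)
= 1.2526 mm

1.2526 mm


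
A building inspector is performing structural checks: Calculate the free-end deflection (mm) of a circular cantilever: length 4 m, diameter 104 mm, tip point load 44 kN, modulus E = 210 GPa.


I = pi * d^4 / 64 = pi * 104^4 / 64 = 5742529.78 mm^4
L = 4000.0 mm, P = 44000.0 N, E = 210000.0 MPa
delta = P * L^3 / (3 * E * I)
= 44000.0 * 4000.0^3 / (3 * 210000.0 * 5742529.78)
= 778.3749 mm

778.3749 mm


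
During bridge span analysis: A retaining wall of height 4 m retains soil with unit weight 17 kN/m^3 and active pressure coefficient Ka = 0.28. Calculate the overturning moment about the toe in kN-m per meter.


Pa = 0.5 * Ka * gamma * H^2
= 0.5 * 0.28 * 17 * 4^2
= 38.08 kN/m
Arm = H / 3 = 4 / 3 = 1.3333 m
Mo = Pa * arm = Pa * H / 3 = 38.08 * 4 / 3 = 50.7733 kN-m/m

50.7733 kN-m/m


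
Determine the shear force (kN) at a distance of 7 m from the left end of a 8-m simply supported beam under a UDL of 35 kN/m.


R_A = w * L / 2 = 35 * 8 / 2 = 140.0 kN
V(x) = R_A - w * x = 140.0 - 35 * 7
= -105.0 kN

-105.0 kN


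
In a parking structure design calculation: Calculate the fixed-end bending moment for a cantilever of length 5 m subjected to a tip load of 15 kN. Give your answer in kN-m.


For a cantilever with a point load at the free end:
M_max = P * L = 15 * 5 = 75 kN-m

75 kN-m


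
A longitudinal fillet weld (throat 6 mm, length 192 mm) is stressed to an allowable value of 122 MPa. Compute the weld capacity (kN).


Strength = throat * length * allowable stress
= 6 * 192 * 122 N
= 140544 N
= 140.54 kN

140.54 kN


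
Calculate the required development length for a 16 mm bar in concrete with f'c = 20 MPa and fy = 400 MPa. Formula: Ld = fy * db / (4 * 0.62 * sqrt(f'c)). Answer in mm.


Ld = (fy * db) / (4 * 0.62 * sqrt(f'c))
= (400 * 16) / (4 * 0.62 * sqrt(20))
= 6400 / 11.0909
= 577.05 mm

577.05 mm


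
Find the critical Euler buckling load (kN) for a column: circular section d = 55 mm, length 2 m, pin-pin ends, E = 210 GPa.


I = pi * d^4 / 64 = 449180.25 mm^4
L = 2000.0 mm
P_cr = pi^2 * E * I / L^2
= 9.8696 * 210000.0 * 449180.25 / 2000.0^2
= 232744.65 N = 232.7446 kN

232.7446 kN


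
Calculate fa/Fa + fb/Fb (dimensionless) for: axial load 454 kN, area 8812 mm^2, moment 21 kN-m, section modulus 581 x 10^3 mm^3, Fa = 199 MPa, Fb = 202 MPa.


f_a = P / A = 454000.0 / 8812 = 51.5207 MPa
f_b = M / S = 21000000.0 / 581000.0 = 36.1446 MPa
Ratio = f_a / Fa + f_b / Fb
= 51.5207 / 199 + 36.1446 / 202
= 0.4378 (dimensionless)

0.4378 (dimensionless)


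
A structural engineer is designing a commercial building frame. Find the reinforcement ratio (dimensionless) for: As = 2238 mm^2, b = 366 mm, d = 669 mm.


rho = As / (b * d)
= 2238 / (366 * 669)
= 2238 / 244854
= 0.00914 (dimensionless)

0.00914 (dimensionless)


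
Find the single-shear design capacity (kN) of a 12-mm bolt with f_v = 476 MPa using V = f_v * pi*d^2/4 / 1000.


A = pi * d^2 / 4 = pi * 12^2 / 4 = 113.0973 mm^2
V = f_v * A / 1000 = 476 * 113.0973 / 1000
= 53.8343 kN

53.8343 kN


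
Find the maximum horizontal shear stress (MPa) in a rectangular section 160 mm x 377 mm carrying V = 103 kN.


A = b * h = 160 * 377 = 60320 mm^2
V = 103 kN = 103000.0 N
tau_max = 1.5 * V / A = 1.5 * 103000.0 / 60320
= 2.5613 MPa

2.5613 MPa


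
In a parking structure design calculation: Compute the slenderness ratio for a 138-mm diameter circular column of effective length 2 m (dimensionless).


Radius of gyration r = d / 4 = 138 / 4 = 34.5 mm
L_eff = 2000.0 mm
Slenderness ratio = L / r = 2000.0 / 34.5 = 57.97 (dimensionless)

57.97 (dimensionless)


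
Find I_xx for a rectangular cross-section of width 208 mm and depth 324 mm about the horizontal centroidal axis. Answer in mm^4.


I = b * h^3 / 12
= 208 * 324^3 / 12
= 208 * 34012224 / 12
= 589545216.0 mm^4

589545216.0 mm^4


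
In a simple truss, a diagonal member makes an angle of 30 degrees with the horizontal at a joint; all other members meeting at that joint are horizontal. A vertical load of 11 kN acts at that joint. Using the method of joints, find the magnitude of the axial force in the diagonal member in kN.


At the joint, only the diagonal has a vertical component, so vertical equilibrium gives:
F * sin(30) = 11
F = 11 / sin(30)
= 11 / 0.5
= 22.0 kN

22.0 kN


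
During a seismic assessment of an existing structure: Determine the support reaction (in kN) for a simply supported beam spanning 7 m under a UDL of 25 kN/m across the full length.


Total load = w * L = 25 * 7 = 175 kN
By symmetry, each reaction R = total / 2 = 175 / 2 = 87.5 kN

87.5 kN


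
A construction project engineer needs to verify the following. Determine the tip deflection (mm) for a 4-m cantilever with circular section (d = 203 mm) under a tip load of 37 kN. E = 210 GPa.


I = pi * d^4 / 64 = pi * 203^4 / 64 = 83359298.34 mm^4
L = 4000.0 mm, P = 37000.0 N, E = 210000.0 MPa
delta = P * L^3 / (3 * E * I)
= 37000.0 * 4000.0^3 / (3 * 210000.0 * 83359298.34)
= 45.0907 mm

45.0907 mm


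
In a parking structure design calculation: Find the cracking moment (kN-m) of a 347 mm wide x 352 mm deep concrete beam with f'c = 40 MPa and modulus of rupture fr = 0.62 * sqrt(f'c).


fr = 0.62 * sqrt(40) = 0.62 * 6.3246 = 3.9212 MPa
I = 347 * 352^3 / 12 = 1261177514.67 mm^4
y_t = 176.0 mm
M_cr = fr * I / y_t = 3.9212 * 1261177514.67 / 176.0 N-mm
= 28.0986 kN-m

28.0986 kN-m


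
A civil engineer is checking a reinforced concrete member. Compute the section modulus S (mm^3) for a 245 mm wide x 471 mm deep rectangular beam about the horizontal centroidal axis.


S = b * h^2 / 6
= 245 * 471^2 / 6
= 245 * 221841 / 6
= 9058507.5 mm^3

9058507.5 mm^3


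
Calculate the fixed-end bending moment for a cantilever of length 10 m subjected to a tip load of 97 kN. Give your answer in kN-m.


For a cantilever with a point load at the free end:
M_max = P * L = 97 * 10 = 970 kN-m

970 kN-m


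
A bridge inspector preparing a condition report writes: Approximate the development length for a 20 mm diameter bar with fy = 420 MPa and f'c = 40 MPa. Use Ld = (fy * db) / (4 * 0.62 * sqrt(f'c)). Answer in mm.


Ld = (fy * db) / (4 * 0.62 * sqrt(f'c))
= (420 * 20) / (4 * 0.62 * sqrt(40))
= 8400 / 15.6849
= 535.55 mm

535.55 mm


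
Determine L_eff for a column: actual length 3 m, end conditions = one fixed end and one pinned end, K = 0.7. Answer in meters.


L_eff = K * L
= 0.7 * 3
= 2.1 m

2.1 m


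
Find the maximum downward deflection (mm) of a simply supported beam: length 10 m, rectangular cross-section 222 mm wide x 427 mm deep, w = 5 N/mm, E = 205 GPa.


I = 222 * 427^3 / 12 = 1440307935.5 mm^4
L = 10000.0 mm, w = 5 N/mm, E = 205000.0 MPa
delta = 5 * w * L^4 / (384 * E * I)
= 5 * 5 * 10000.0^4 / (384 * 205000.0 * 1440307935.5)
= 2.205 mm

2.205 mm


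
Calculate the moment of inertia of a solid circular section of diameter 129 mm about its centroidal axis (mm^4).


r = d / 2 = 129 / 2 = 64.5 mm
I = pi * r^4 / 4 = pi * 64.5^4 / 4
= 13593420.13 mm^4

13593420.13 mm^4


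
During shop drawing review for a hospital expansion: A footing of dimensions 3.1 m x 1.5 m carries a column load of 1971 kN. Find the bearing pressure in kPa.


A = 3.1 * 1.5 = 4.65 m^2
q = P / A = 1971 / 4.65
= 423.871 kPa

423.871 kPa


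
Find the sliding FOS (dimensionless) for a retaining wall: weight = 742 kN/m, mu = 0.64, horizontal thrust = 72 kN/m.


Resisting force = mu * W = 0.64 * 742 = 474.88 kN/m
FOS = Resisting / Driving = 474.88 / 72
= 6.5956 (dimensionless)

6.5956 (dimensionless)


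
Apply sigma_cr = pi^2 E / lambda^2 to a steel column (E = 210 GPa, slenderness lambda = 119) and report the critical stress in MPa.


sigma_cr = pi^2 * E / lambda^2
= 9.8696 * 210000.0 / 119^2
= 9.8696 * 210000.0 / 14161
= 146.3609 MPa

146.3609 MPa


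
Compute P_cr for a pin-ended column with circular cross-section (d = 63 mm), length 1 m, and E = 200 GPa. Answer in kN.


I = pi * d^4 / 64 = 773271.66 mm^4
L = 1000.0 mm
P_cr = pi^2 * E * I / L^2
= 9.8696 * 200000.0 * 773271.66 / 1000.0^2
= 1526377.09 N = 1526.3771 kN

1526.3771 kN


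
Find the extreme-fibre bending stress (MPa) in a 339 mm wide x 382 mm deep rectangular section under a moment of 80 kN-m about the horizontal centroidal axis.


I = b * h^3 / 12 = 339 * 382^3 / 12 = 1574738846.0 mm^4
y = h / 2 = 382 / 2 = 191.0 mm
M = 80 kN-m = 80000000.0 N-mm
sigma = M * y / I = 80000000.0 * 191.0 / 1574738846.0
= 9.7 MPa

9.7 MPa


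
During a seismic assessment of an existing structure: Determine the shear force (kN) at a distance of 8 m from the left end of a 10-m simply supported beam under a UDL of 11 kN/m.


R_A = w * L / 2 = 11 * 10 / 2 = 55.0 kN
V(x) = R_A - w * x = 55.0 - 11 * 8
= -33.0 kN

-33.0 kN


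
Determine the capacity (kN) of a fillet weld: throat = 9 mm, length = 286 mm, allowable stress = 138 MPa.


Strength = throat * length * allowable stress
= 9 * 286 * 138 N
= 355212 N
= 355.21 kN

355.21 kN


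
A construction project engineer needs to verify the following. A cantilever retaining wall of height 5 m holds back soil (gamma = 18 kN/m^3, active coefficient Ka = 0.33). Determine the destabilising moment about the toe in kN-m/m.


Pa = 0.5 * Ka * gamma * H^2
= 0.5 * 0.33 * 18 * 5^2
= 74.25 kN/m
Arm = H / 3 = 5 / 3 = 1.6667 m
Mo = Pa * arm = Pa * H / 3 = 74.25 * 5 / 3 = 123.75 kN-m/m

123.75 kN-m/m


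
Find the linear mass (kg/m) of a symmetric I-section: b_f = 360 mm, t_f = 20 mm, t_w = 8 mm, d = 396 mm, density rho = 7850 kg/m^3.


A_flanges = 2 * 360 * 20 = 14400 mm^2
A_web = (396 - 2 * 20) * 8 = 2848 mm^2
A_total = 14400 + 2848 = 17248 mm^2 = 0.017248 m^2
Weight = rho * A = 7850 * 0.017248 = 135.3968 kg/m

135.3968 kg/m


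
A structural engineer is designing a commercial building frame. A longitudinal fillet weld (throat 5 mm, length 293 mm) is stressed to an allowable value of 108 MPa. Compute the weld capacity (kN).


Strength = throat * length * allowable stress
= 5 * 293 * 108 N
= 158220 N
= 158.22 kN

158.22 kN
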